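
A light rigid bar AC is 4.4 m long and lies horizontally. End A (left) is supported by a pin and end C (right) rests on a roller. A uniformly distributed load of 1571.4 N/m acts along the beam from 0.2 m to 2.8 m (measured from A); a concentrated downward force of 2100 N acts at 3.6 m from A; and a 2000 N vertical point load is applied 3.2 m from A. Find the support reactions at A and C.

Resultant of the distributed load: 1571.4 × 2.6 = 4085.64 N at 1.5 m from A.
ΣM about A: C_y·4.4 − (1571.4·2.6)·1.5 − 2100·3.6 − 2000·3.2 = 0 → C_y = 20088.46/4.4 = 4565.56 ≈ 4566 N.
ΣF_y = 0: A_y + 4565.56 − 1571.4·2.6 − 2100 − 2000 = 0 → A_y = 3620 N.
ΣF_x = 0: no horizontal applied forces, so A_x = 0.

A_x = 0, A_y = 3620 N, C_y = 4566 N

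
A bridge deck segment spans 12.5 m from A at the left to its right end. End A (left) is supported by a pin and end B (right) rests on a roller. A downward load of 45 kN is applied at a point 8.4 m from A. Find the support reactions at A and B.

A_x = 0, A_y = 14.76 kN, B_y = 30.24 kN

Taking moments about A: B_y·12.5 − 45·8.4 = 0 → B_y = 378/12.5 = 30.24 kN.
ΣF_y = 0: A_y + 30.24 − 45 = 0 → A_y = 14.76 kN.
ΣF_x = 0: no horizontal applied forces, so A_x = 0.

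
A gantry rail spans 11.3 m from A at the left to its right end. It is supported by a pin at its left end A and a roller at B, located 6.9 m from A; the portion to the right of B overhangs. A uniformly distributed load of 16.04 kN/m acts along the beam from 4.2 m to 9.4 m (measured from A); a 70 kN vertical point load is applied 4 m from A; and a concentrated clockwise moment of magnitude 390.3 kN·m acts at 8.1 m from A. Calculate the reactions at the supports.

Resultant of the distributed load: 16.04 × 5.2 = 83.408 kN at 6.8 m from A.
ΣM about A: B_y·6.9 − (16.04·5.2)·6.8 − 70·4 − 390.3 = 0 → B_y = 1237.4744/6.9 = 179.344 ≈ 179.3 kN.
ΣF_y = 0: A_y + 179.344 − 16.04·5.2 − 70 = 0 → A_y = -25.94 kN.
ΣF_x = 0: no horizontal applied forces, so A_x = 0.

A_x = 0, A_y = -25.94 kN, B_y = 179.3 kN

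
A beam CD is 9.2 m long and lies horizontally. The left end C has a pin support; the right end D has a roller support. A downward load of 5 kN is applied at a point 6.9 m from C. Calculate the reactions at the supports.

Taking moments about C: D_y·9.2 − 5·6.9 = 0 → D_y = 34.5/9.2 = 3.750 kN.
ΣF_y = 0: C_y + 3.75 − 5 = 0 → C_y = 1.250 kN.
ΣF_x = 0: no horizontal applied forces, so C_x = 0.

C_x = 0, C_y = 1.250 kN, D_y = 3.750 kN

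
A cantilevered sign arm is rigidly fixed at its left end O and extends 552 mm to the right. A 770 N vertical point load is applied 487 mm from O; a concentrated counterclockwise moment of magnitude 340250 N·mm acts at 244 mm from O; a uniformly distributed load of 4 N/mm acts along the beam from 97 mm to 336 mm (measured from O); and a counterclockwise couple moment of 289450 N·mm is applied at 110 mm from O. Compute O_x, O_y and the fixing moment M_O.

O_x = 0, O_y = 1726 N, M_O = -47740 N·mm

Resultant of the distributed load: 4 × 239 = 956 N at 216.5 mm from O.
ΣF_x = 0: O_x = 0.
ΣF_y = 0: O_y − 770 − 4·239 = 0 → O_y = 1726 N.
ΣM about O: M_O − 770·487 + 340250 − (4·239)·216.5 + 289450 = 0 → M_O = -47740 N·mm.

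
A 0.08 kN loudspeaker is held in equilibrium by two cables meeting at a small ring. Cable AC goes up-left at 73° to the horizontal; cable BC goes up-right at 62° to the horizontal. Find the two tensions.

ΣF_x = 0: −T_AC·cos73° + T_BC·cos62° = 0 → T_BC = 0.622768·T_AC.
ΣF_y = 0: T_AC·sin73° + T_BC·sin62° = 0.08.
Substitute: T_AC·(0.956305 + 0.622768·0.882948) = 0.08 → T_AC = 0.0531146 ≈ 0.05311 kN.
Then T_BC = 0.622768 × 0.0531146 = 0.03308 kN.

T_AC = 0.05311 kN, T_BC = 0.03308 kN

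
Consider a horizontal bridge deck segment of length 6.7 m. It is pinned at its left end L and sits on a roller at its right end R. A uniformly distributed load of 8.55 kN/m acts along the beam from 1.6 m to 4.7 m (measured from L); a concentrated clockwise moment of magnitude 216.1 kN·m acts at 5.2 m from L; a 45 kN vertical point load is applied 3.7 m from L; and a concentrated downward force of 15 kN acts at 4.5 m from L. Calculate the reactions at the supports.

Resultant of the distributed load: 8.55 × 3.1 = 26.505 kN at 3.15 m from L.
Taking moments about L: R_y·6.7 − (8.55·3.1)·3.15 − 216.1 − 45·3.7 − 15·4.5 = 0 → R_y = 533.59075/6.7 = 79.6404 ≈ 79.64 kN.
ΣF_y = 0: L_y + 79.6404 − 8.55·3.1 − 45 − 15 = 0 → L_y = 6.865 kN.
ΣF_x = 0: no horizontal applied forces, so L_x = 0.

L_x = 0, L_y = 6.865 kN, R_y = 79.64 kN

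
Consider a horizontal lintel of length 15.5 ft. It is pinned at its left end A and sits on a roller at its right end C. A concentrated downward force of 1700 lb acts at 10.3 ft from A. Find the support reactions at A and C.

ΣM about A: C_y·15.5 − 1700·10.3 = 0 → C_y = 17510/15.5 = 1129.68 ≈ 1130 lb.
ΣF_y = 0: A_y + 1129.68 − 1700 = 0 → A_y = 570.3 lb.
ΣF_x = 0: no horizontal applied forces, so A_x = 0.

A_x = 0, A_y = 570.3 lb, C_y = 1130 lb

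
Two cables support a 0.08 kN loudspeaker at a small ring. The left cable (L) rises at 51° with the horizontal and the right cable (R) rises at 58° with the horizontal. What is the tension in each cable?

ΣF_x = 0: −T_L·cos51° + T_R·cos58° = 0 → T_R = 1.18758·T_L.
ΣF_y = 0: T_L·sin51° + T_R·sin58° = 0.08.
Substitute: T_L·(0.777146 + 1.18758·0.848048) = 0.08 → T_L = 0.0448362 ≈ 0.04484 kN.
Then T_R = 1.18758 × 0.0448362 = 0.05325 kN.

T_L = 0.04484 kN, T_R = 0.05325 kN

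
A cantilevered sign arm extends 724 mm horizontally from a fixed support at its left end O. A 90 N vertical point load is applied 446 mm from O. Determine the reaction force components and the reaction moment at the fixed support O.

ΣF_x = 0: O_x = 0.
ΣF_y = 0: O_y − 90 = 0 → O_y = 90.00 N.
ΣM about O: M_O − 90·446 = 0 → M_O = 40140 N·mm.

O_x = 0, O_y = 90.00 N, M_O = 40140 N·mm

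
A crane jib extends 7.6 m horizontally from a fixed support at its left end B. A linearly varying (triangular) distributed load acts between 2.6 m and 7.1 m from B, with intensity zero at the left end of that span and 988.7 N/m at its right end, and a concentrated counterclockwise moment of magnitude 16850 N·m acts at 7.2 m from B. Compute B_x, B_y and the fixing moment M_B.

Resultant of the triangular load: ½ × 988.7 × 4.5 = 2224.575 N, acting at 5.6 m from B (one-third of the span from the peak).
ΣF_x = 0: B_x = 0.
ΣF_y = 0: B_y − ½·988.7·4.5 = 0 → B_y = 2225 N.
ΣM about B: M_B − (½·988.7·4.5)·5.6 + 16850 = 0 → M_B = -4392 N·m.

B_x = 0, B_y = 2225 N, M_B = -4392 N·m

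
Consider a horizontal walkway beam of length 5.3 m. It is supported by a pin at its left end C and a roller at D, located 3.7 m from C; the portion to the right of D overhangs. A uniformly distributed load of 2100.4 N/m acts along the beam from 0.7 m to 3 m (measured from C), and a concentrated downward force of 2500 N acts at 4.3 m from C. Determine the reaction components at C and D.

C_x = 0, C_y = 2010 N, D_y = 5321 N

Resultant of the distributed load: 2100.4 × 2.3 = 4830.92 N at 1.85 m from C.
Taking moments about C: D_y·3.7 − (2100.4·2.3)·1.85 − 2500·4.3 = 0 → D_y = 19687.202/3.7 = 5320.87 ≈ 5321 N.
ΣF_y = 0: C_y + 5320.87 − 2100.4·2.3 − 2500 = 0 → C_y = 2010 N.
ΣF_x = 0: no horizontal applied forces, so C_x = 0.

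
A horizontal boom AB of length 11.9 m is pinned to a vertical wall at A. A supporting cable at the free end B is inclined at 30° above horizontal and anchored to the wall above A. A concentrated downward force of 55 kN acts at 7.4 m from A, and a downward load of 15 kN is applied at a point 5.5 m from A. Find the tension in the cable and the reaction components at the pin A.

T = 82.27 kN, A_x = 71.25 kN, A_y = 28.87 kN

ΣM about A: T·sin30°·11.9 − 55·7.4 − 15·5.5 = 0 → T = 489.5/(11.9·0.5) = 82.2689 ≈ 82.27 kN.
ΣF_x = 0: A_x − T·cos30° = 0 → A_x = 82.2689 × 0.866025 = 71.25 kN.
ΣF_y = 0: A_y + T·sin30° − 55 − 15 = 0 → A_y = 70 − 82.2689 × 0.5 = 28.87 kN.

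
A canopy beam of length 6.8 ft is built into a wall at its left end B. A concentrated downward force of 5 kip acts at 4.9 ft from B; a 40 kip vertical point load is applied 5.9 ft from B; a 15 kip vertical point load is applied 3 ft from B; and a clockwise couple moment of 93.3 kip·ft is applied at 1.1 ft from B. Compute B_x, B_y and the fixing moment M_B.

B_x = 0, B_y = 60.00 kip, M_B = 398.8 kip·ft

ΣF_x = 0: B_x = 0.
ΣF_y = 0: B_y − 5 − 40 − 15 = 0 → B_y = 60.00 kip.
ΣM about B: M_B − 5·4.9 − 40·5.9 − 15·3 − 93.3 = 0 → M_B = 398.8 kip·ft.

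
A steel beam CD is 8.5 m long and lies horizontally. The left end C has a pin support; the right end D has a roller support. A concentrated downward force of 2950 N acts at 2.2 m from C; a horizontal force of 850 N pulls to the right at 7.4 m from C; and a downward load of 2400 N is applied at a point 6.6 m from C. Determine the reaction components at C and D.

Taking moments about C: D_y·8.5 − 2950·2.2 − 2400·6.6 = 0 → D_y = 22330/8.5 = 2627.06 ≈ 2627 N.
ΣF_y = 0: C_y + 2627.06 − 2950 − 2400 = 0 → C_y = 2723 N.
ΣF_x = 0: C_x + 850 = 0 → C_x = -850.0 N.

C_x = -850.0 N, C_y = 2723 N, D_y = 2627 N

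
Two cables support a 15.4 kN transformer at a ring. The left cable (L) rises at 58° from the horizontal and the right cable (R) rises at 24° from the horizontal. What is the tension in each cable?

T_L = 14.21 kN, T_R = 8.241 kN

ΣF_x = 0: −T_L·cos58° + T_R·cos24° = 0 → T_R = 0.580069·T_L.
ΣF_y = 0: T_L·sin58° + T_R·sin24° = 15.4.
Substitute: T_L·(0.848048 + 0.580069·0.406737) = 15.4 → T_L = 14.2069 ≈ 14.21 kN.
Then T_R = 0.580069 × 14.2069 = 8.241 kN.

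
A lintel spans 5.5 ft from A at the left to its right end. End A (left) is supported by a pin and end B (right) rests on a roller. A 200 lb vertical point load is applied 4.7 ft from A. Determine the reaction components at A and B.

A_x = 0, A_y = 29.09 lb, B_y = 170.9 lb

Moments about A: B_y·5.5 − 200·4.7 = 0 → B_y = 940/5.5 = 170.909 ≈ 170.9 lb.
ΣF_y = 0: A_y + 170.909 − 200 = 0 → A_y = 29.09 lb.
ΣF_x = 0: no horizontal applied forces, so A_x = 0.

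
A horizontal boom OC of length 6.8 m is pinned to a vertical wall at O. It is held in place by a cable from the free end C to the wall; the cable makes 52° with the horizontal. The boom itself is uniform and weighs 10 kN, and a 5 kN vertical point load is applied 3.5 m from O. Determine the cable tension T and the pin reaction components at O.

T = 9.611 kN, O_x = 5.917 kN, O_y = 7.426 kN

ΣM about O: T·sin52°·6.8 − 10·3.4 − 5·3.5 = 0 → T = 51.5/(6.8·0.788011) = 9.61094 ≈ 9.611 kN.
ΣF_x = 0: O_x − T·cos52° = 0 → O_x = 9.61094 × 0.615661 = 5.917 kN.
ΣF_y = 0: O_y + T·sin52° − 10 − 5 = 0 → O_y = 15 − 9.61094 × 0.788011 = 7.426 kN.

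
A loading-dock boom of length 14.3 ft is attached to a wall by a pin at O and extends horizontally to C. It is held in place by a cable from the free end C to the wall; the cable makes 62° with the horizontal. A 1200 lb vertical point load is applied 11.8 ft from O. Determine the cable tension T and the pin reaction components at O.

ΣM about O: T·sin62°·14.3 − 1200·11.8 = 0 → T = 14160/(14.3·0.882948) = 1121.48 ≈ 1121 lb.
ΣF_x = 0: O_x − T·cos62° = 0 → O_x = 1121.48 × 0.469472 = 526.5 lb.
ΣF_y = 0: O_y + T·sin62° − 1200 = 0 → O_y = 1200 − 1121.48 × 0.882948 = 209.8 lb.

T = 1121 lb, O_x = 526.5 lb, O_y = 209.8 lb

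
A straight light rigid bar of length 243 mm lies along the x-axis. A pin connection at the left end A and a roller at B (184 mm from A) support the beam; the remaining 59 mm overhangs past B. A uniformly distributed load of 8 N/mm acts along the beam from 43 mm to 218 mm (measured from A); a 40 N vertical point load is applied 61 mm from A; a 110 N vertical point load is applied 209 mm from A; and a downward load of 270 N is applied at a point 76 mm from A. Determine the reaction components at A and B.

Resultant of the distributed load: 8 × 175 = 1400 N at 130.5 mm from A.
ΣM about A: B_y·184 − (8·175)·130.5 − 40·61 − 110·209 − 270·76 = 0 → B_y = 228650/184 = 1242.66 ≈ 1243 N.
ΣF_y = 0: A_y + 1242.66 − 8·175 − 40 − 110 − 270 = 0 → A_y = 577.3 N.
ΣF_x = 0: no horizontal applied forces, so A_x = 0.

A_x = 0, A_y = 577.3 N, B_y = 1243 N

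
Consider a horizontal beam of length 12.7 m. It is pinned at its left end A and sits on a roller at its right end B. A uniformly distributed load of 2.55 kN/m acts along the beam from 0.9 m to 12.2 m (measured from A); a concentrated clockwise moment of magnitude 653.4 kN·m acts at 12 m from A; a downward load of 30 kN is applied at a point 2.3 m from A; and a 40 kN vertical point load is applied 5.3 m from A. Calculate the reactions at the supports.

A_x = 0, A_y = 10.38 kN, B_y = 88.44 kN

Resultant of the distributed load: 2.55 × 11.3 = 28.815 kN at 6.55 m from A.
Moments about A: B_y·12.7 − (2.55·11.3)·6.55 − 653.4 − 30·2.3 − 40·5.3 = 0 → B_y = 1123.13825/12.7 = 88.4361 ≈ 88.44 kN.
ΣF_y = 0: A_y + 88.4361 − 2.55·11.3 − 30 − 40 = 0 → A_y = 10.38 kN.
ΣF_x = 0: no horizontal applied forces, so A_x = 0.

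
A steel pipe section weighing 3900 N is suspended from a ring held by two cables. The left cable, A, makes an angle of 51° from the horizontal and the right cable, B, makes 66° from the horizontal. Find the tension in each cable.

T_A = 1780 N, T_B = 2755 N

ΣF_x = 0: −T_A·cos51° + T_B·cos66° = 0 → T_B = 1.54724·T_A.
ΣF_y = 0: T_A·sin51° + T_B·sin66° = 3900.
Substitute: T_A·(0.777146 + 1.54724·0.913545) = 3900 → T_A = 1780.32 ≈ 1780 N.
Then T_B = 1.54724 × 1780.32 = 2755 N.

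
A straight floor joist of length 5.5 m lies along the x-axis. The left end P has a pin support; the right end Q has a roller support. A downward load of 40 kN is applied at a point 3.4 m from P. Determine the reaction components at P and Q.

P_x = 0, P_y = 15.27 kN, Q_y = 24.73 kN

Taking moments about P: Q_y·5.5 − 40·3.4 = 0 → Q_y = 136/5.5 = 24.7273 ≈ 24.73 kN.
ΣF_y = 0: P_y + 24.7273 − 40 = 0 → P_y = 15.27 kN.
ΣF_x = 0: no horizontal applied forces, so P_x = 0.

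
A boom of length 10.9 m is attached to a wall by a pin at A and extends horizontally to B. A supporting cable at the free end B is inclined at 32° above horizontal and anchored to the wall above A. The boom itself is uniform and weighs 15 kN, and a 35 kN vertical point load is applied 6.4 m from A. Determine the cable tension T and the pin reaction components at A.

T = 52.93 kN, A_x = 44.89 kN, A_y = 21.95 kN

ΣM about A: T·sin32°·10.9 − 15·5.45 − 35·6.4 = 0 → T = 305.75/(10.9·0.529919) = 52.9335 ≈ 52.93 kN.
ΣF_x = 0: A_x − T·cos32° = 0 → A_x = 52.9335 × 0.848048 = 44.89 kN.
ΣF_y = 0: A_y + T·sin32° − 15 − 35 = 0 → A_y = 50 − 52.9335 × 0.529919 = 21.95 kN.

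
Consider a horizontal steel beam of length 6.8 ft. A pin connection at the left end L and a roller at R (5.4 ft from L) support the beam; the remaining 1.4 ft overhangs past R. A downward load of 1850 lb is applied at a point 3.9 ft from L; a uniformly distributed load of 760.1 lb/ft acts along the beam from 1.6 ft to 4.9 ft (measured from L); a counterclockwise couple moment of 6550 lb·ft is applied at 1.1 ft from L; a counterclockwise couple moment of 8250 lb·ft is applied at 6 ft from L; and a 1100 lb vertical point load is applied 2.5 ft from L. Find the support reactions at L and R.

Resultant of the distributed load: 760.1 × 3.3 = 2508.33 lb at 3.25 ft from L.
Taking moments about L: R_y·5.4 − 1850·3.9 − (760.1·3.3)·3.25 + 6550 + 8250 − 1100·2.5 = 0 → R_y = 3317.0725/5.4 = 614.273 ≈ 614.3 lb.
ΣF_y = 0: L_y + 614.273 − 1850 − 760.1·3.3 − 1100 = 0 → L_y = 4844 lb.
ΣF_x = 0: no horizontal applied forces, so L_x = 0.

L_x = 0, L_y = 4844 lb, R_y = 614.3 lb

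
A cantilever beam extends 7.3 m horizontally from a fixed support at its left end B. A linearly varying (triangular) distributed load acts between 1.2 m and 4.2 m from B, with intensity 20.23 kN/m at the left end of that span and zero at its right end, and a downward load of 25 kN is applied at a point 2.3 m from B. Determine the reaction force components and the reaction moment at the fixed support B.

B_x = 0, B_y = 55.34 kN, M_B = 124.3 kN·m

Resultant of the triangular load: ½ × 20.23 × 3 = 30.345 kN, acting at 2.2 m from B (one-third of the span from the peak).
ΣF_x = 0: B_x = 0.
ΣF_y = 0: B_y − ½·20.23·3 − 25 = 0 → B_y = 55.34 kN.
ΣM about B: M_B − (½·20.23·3)·2.2 − 25·2.3 = 0 → M_B = 124.3 kN·m.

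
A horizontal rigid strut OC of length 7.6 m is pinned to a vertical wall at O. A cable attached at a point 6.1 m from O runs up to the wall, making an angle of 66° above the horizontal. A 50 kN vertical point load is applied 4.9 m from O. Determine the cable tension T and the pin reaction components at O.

ΣM about O: T·sin66°·6.1 − 50·4.9 = 0 → T = 245/(6.1·0.913545) = 43.9649 ≈ 43.96 kN.
ΣF_x = 0: O_x − T·cos66° = 0 → O_x = 43.9649 × 0.406737 = 17.88 kN.
ΣF_y = 0: O_y + T·sin66° − 50 = 0 → O_y = 50 − 43.9649 × 0.913545 = 9.836 kN.

T = 43.96 kN, O_x = 17.88 kN, O_y = 9.836 kN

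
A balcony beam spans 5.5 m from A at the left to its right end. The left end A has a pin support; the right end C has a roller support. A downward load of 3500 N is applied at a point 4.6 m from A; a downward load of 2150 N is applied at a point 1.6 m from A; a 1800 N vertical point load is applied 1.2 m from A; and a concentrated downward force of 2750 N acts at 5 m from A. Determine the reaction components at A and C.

A_x = 0, A_y = 3755 N, C_y = 6445 N

Taking moments about A: C_y·5.5 − 3500·4.6 − 2150·1.6 − 1800·1.2 − 2750·5 = 0 → C_y = 35450/5.5 = 6445.45 ≈ 6445 N.
ΣF_y = 0: A_y + 6445.45 − 3500 − 2150 − 1800 − 2750 = 0 → A_y = 3755 N.
ΣF_x = 0: no horizontal applied forces, so A_x = 0.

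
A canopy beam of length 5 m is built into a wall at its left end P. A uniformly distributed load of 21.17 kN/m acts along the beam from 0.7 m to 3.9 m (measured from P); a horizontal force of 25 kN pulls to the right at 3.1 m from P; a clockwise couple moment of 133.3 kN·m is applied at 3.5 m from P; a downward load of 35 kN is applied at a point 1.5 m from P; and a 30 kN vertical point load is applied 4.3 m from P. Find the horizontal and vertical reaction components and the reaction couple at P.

P_x = -25.00 kN, P_y = 132.7 kN, M_P = 470.6 kN·m

Resultant of the distributed load: 21.17 × 3.2 = 67.744 kN at 2.3 m from P.
ΣF_x = 0: P_x + 25 = 0 → P_x = -25.00 kN.
ΣF_y = 0: P_y − 21.17·3.2 − 35 − 30 = 0 → P_y = 132.7 kN.
ΣM about P: M_P − (21.17·3.2)·2.3 − 133.3 − 35·1.5 − 30·4.3 = 0 → M_P = 470.6 kN·m.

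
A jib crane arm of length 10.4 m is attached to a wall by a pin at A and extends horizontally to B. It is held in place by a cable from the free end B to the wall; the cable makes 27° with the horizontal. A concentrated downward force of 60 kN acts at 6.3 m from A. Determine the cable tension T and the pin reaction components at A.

ΣM about A: T·sin27°·10.4 − 60·6.3 = 0 → T = 378/(10.4·0.45399) = 80.0594 ≈ 80.06 kN.
ΣF_x = 0: A_x − T·cos27° = 0 → A_x = 80.0594 × 0.891007 = 71.33 kN.
ΣF_y = 0: A_y + T·sin27° − 60 = 0 → A_y = 60 − 80.0594 × 0.45399 = 23.65 kN.

T = 80.06 kN, A_x = 71.33 kN, A_y = 23.65 kN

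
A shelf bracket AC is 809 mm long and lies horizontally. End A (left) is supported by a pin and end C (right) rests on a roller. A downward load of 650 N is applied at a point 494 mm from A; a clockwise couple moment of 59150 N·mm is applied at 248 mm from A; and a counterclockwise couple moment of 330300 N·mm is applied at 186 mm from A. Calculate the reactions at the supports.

A_x = 0, A_y = 588.3 N, C_y = 61.74 N

ΣM about A: C_y·809 − 650·494 − 59150 + 330300 = 0 → C_y = 49950/809 = 61.7429 ≈ 61.74 N.
ΣF_y = 0: A_y + 61.7429 − 650 = 0 → A_y = 588.3 N.
ΣF_x = 0: no horizontal applied forces, so A_x = 0.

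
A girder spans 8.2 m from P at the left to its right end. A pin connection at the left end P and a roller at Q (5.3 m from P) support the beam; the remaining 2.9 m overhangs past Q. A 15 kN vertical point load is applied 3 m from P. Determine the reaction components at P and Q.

Moments about P: Q_y·5.3 − 15·3 = 0 → Q_y = 45/5.3 = 8.49057 ≈ 8.491 kN.
ΣF_y = 0: P_y + 8.49057 − 15 = 0 → P_y = 6.509 kN.
ΣF_x = 0: no horizontal applied forces, so P_x = 0.

P_x = 0, P_y = 6.509 kN, Q_y = 8.491 kN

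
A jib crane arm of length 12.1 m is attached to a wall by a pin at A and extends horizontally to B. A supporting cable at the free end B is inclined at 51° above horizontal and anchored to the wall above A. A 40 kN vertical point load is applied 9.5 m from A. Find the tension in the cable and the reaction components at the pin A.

ΣM about A: T·sin51°·12.1 − 40·9.5 = 0 → T = 380/(12.1·0.777146) = 40.4106 ≈ 40.41 kN.
ΣF_x = 0: A_x − T·cos51° = 0 → A_x = 40.4106 × 0.62932 = 25.43 kN.
ΣF_y = 0: A_y + T·sin51° − 40 = 0 → A_y = 40 − 40.4106 × 0.777146 = 8.595 kN.

T = 40.41 kN, A_x = 25.43 kN, A_y = 8.595 kN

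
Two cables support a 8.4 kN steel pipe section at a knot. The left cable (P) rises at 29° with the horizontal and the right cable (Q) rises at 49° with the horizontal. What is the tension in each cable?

T_P = 5.634 kN, T_Q = 7.511 kN

ΣF_x = 0: −T_P·cos29° + T_Q·cos49° = 0 → T_Q = 1.33314·T_P.
ΣF_y = 0: T_P·sin29° + T_Q·sin49° = 8.4.
Substitute: T_P·(0.48481 + 1.33314·0.75471) = 8.4 → T_P = 5.63401 ≈ 5.634 kN.
Then T_Q = 1.33314 × 5.63401 = 7.511 kN.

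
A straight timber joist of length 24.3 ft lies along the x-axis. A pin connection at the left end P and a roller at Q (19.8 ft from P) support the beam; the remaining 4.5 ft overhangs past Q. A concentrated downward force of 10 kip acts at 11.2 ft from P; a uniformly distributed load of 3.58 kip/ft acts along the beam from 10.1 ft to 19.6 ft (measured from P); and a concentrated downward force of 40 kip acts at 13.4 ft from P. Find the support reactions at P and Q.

P_x = 0, P_y = 25.78 kip, Q_y = 58.23 kip

Resultant of the distributed load: 3.58 × 9.5 = 34.01 kip at 14.85 ft from P.
Moments about P: Q_y·19.8 − 10·11.2 − (3.58·9.5)·14.85 − 40·13.4 = 0 → Q_y = 1153.0485/19.8 = 58.2348 ≈ 58.23 kip.
ΣF_y = 0: P_y + 58.2348 − 10 − 3.58·9.5 − 40 = 0 → P_y = 25.78 kip.
ΣF_x = 0: no horizontal applied forces, so P_x = 0.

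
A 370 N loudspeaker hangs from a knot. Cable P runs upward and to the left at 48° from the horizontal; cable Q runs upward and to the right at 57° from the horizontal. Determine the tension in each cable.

T_P = 208.6 N, T_Q = 256.3 N

ΣF_x = 0: −T_P·cos48° + T_Q·cos57° = 0 → T_Q = 1.22858·T_P.
ΣF_y = 0: T_P·sin48° + T_Q·sin57° = 370.
Substitute: T_P·(0.743145 + 1.22858·0.838671) = 370 → T_P = 208.625 ≈ 208.6 N.
Then T_Q = 1.22858 × 208.625 = 256.3 N.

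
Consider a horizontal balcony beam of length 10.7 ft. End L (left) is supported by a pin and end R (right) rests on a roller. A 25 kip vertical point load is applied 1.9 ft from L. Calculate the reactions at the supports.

Taking moments about L: R_y·10.7 − 25·1.9 = 0 → R_y = 47.5/10.7 = 4.43925 ≈ 4.439 kip.
ΣF_y = 0: L_y + 4.43925 − 25 = 0 → L_y = 20.56 kip.
ΣF_x = 0: no horizontal applied forces, so L_x = 0.

L_x = 0, L_y = 20.56 kip, R_y = 4.439 kip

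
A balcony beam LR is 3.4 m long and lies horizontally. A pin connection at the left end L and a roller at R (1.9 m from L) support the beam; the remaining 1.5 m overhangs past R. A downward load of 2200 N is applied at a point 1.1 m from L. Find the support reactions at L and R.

Taking moments about L: R_y·1.9 − 2200·1.1 = 0 → R_y = 2420/1.9 = 1273.68 ≈ 1274 N.
ΣF_y = 0: L_y + 1273.68 − 2200 = 0 → L_y = 926.3 N.
ΣF_x = 0: no horizontal applied forces, so L_x = 0.

L_x = 0, L_y = 926.3 N, R_y = 1274 N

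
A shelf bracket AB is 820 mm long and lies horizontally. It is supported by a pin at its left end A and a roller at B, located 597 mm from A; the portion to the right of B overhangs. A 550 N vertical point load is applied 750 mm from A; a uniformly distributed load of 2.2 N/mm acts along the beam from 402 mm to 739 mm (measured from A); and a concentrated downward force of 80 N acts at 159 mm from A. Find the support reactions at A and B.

A_x = 0, A_y = -49.35 N, B_y = 1421 N

Resultant of the distributed load: 2.2 × 337 = 741.4 N at 570.5 mm from A.
Moments about A: B_y·597 − 550·750 − (2.2·337)·570.5 − 80·159 = 0 → B_y = 848188.7/597 = 1420.75 ≈ 1421 N.
ΣF_y = 0: A_y + 1420.75 − 550 − 2.2·337 − 80 = 0 → A_y = -49.35 N.
ΣF_x = 0: no horizontal applied forces, so A_x = 0.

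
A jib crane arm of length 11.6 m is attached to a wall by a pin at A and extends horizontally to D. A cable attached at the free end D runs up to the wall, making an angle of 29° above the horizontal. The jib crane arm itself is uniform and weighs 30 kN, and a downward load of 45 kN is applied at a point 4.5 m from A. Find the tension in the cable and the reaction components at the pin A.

ΣM about A: T·sin29°·11.6 − 30·5.8 − 45·4.5 = 0 → T = 376.5/(11.6·0.48481) = 66.9477 ≈ 66.95 kN.
ΣF_x = 0: A_x − T·cos29° = 0 → A_x = 66.9477 × 0.87462 = 58.55 kN.
ΣF_y = 0: A_y + T·sin29° − 30 − 45 = 0 → A_y = 75 − 66.9477 × 0.48481 = 42.54 kN.

T = 66.95 kN, A_x = 58.55 kN, A_y = 42.54 kN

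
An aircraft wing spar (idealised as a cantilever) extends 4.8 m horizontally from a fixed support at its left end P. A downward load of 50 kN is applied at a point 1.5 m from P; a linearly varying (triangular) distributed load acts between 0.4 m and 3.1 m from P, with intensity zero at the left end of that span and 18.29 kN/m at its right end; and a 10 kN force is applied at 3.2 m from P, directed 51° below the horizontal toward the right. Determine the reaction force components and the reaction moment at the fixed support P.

P_x = -6.293 kN, P_y = 82.46 kN, M_P = 154.2 kN·m

Resultant of the triangular load: ½ × 18.29 × 2.7 = 24.6915 kN, acting at 2.2 m from P (one-third of the span from the peak).
ΣF_x = 0: P_x + 10·cos51° = 0 → P_x = -6.293 kN.
ΣF_y = 0: P_y − 50 − ½·18.29·2.7 − 10·sin51° = 0 → P_y = 82.46 kN.
ΣM about P: M_P − 50·1.5 − (½·18.29·2.7)·2.2 − 10·sin51°·3.2 = 0 → M_P = 154.2 kN·m.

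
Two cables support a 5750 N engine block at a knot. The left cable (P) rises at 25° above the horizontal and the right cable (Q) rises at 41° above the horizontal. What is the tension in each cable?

ΣF_x = 0: −T_P·cos25° + T_Q·cos41° = 0 → T_Q = 1.20087·T_P.
ΣF_y = 0: T_P·sin25° + T_Q·sin41° = 5750.
Substitute: T_P·(0.422618 + 1.20087·0.656059) = 5750 → T_P = 4750.26 ≈ 4750 N.
Then T_Q = 1.20087 × 4750.26 = 5704 N.

T_P = 4750 N, T_Q = 5704 N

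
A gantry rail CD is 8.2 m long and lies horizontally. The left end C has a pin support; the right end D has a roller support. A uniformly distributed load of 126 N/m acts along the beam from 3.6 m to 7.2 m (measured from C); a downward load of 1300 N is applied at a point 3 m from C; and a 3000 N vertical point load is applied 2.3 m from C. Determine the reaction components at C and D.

Resultant of the distributed load: 126 × 3.6 = 453.6 N at 5.4 m from C.
Taking moments about C: D_y·8.2 − (126·3.6)·5.4 − 1300·3 − 3000·2.3 = 0 → D_y = 13249.44/8.2 = 1615.79 ≈ 1616 N.
ΣF_y = 0: C_y + 1615.79 − 126·3.6 − 1300 − 3000 = 0 → C_y = 3138 N.
ΣF_x = 0: no horizontal applied forces, so C_x = 0.

C_x = 0, C_y = 3138 N, D_y = 1616 N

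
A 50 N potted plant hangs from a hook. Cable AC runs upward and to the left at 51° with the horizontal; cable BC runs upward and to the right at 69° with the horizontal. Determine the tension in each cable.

ΣF_x = 0: −T_AC·cos51° + T_BC·cos69° = 0 → T_BC = 1.75607·T_AC.
ΣF_y = 0: T_AC·sin51° + T_BC·sin69° = 50.
Substitute: T_AC·(0.777146 + 1.75607·0.93358) = 50 → T_AC = 20.6904 ≈ 20.69 N.
Then T_BC = 1.75607 × 20.6904 = 36.33 N.

T_AC = 20.69 N, T_BC = 36.33 N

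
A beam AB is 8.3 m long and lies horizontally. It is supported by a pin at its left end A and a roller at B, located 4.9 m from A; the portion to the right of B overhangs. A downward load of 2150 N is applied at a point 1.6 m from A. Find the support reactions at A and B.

Taking moments about A: B_y·4.9 − 2150·1.6 = 0 → B_y = 3440/4.9 = 702.041 ≈ 702.0 N.
ΣF_y = 0: A_y + 702.041 − 2150 = 0 → A_y = 1448 N.
ΣF_x = 0: no horizontal applied forces, so A_x = 0.

A_x = 0, A_y = 1448 N, B_y = 702.0 N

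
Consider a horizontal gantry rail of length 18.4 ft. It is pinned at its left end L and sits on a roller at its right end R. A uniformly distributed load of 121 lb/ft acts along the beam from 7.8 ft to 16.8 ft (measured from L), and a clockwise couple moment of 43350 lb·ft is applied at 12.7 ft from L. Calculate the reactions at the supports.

Resultant of the distributed load: 121 × 9 = 1089 lb at 12.3 ft from L.
Moments about L: R_y·18.4 − (121·9)·12.3 − 43350 = 0 → R_y = 56744.7/18.4 = 3083.95 ≈ 3084 lb.
ΣF_y = 0: L_y + 3083.95 − 121·9 = 0 → L_y = -1995 lb.
ΣF_x = 0: no horizontal applied forces, so L_x = 0.

L_x = 0, L_y = -1995 lb, R_y = 3084 lb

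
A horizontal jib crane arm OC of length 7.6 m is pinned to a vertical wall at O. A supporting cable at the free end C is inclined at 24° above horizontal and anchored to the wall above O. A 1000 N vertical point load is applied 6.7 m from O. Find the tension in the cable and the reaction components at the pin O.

ΣM about O: T·sin24°·7.6 − 1000·6.7 = 0 → T = 6700/(7.6·0.406737) = 2167.44 ≈ 2167 N.
ΣF_x = 0: O_x − T·cos24° = 0 → O_x = 2167.44 × 0.913545 = 1980 N.
ΣF_y = 0: O_y + T·sin24° − 1000 = 0 → O_y = 1000 − 2167.44 × 0.406737 = 118.4 N.

T = 2167 N, O_x = 1980 N, O_y = 118.4 N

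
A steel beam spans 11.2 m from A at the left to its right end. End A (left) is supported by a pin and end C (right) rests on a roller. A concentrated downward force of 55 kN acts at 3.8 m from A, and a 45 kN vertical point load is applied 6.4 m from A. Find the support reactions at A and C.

A_x = 0, A_y = 55.62 kN, C_y = 44.38 kN

ΣM about A: C_y·11.2 − 55·3.8 − 45·6.4 = 0 → C_y = 497/11.2 = 44.375 ≈ 44.38 kN.
ΣF_y = 0: A_y + 44.375 − 55 − 45 = 0 → A_y = 55.62 kN.
ΣF_x = 0: no horizontal applied forces, so A_x = 0.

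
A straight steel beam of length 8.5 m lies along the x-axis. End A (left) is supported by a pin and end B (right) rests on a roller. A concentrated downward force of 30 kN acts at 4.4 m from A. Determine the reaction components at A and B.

Taking moments about A: B_y·8.5 − 30·4.4 = 0 → B_y = 132/8.5 = 15.5294 ≈ 15.53 kN.
ΣF_y = 0: A_y + 15.5294 − 30 = 0 → A_y = 14.47 kN.
ΣF_x = 0: no horizontal applied forces, so A_x = 0.

A_x = 0, A_y = 14.47 kN, B_y = 15.53 kN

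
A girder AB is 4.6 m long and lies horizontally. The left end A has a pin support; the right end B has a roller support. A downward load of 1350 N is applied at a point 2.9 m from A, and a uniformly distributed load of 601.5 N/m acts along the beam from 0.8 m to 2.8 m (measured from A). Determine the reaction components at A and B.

A_x = 0, A_y = 1231 N, B_y = 1322 N

Resultant of the distributed load: 601.5 × 2 = 1203 N at 1.8 m from A.
Moments about A: B_y·4.6 − 1350·2.9 − (601.5·2)·1.8 = 0 → B_y = 6080.4/4.6 = 1321.83 ≈ 1322 N.
ΣF_y = 0: A_y + 1321.83 − 1350 − 601.5·2 = 0 → A_y = 1231 N.
ΣF_x = 0: no horizontal applied forces, so A_x = 0.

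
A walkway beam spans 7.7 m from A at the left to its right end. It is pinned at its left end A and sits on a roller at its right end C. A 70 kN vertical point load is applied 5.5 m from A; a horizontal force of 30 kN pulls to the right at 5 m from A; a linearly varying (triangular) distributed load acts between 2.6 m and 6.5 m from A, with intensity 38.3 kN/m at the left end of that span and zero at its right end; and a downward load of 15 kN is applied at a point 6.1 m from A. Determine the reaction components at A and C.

Resultant of the triangular load: ½ × 38.3 × 3.9 = 74.685 kN, acting at 3.9 m from A (one-third of the span from the peak).
ΣM about A: C_y·7.7 − 70·5.5 − (½·38.3·3.9)·3.9 − 15·6.1 = 0 → C_y = 767.7715/7.7 = 99.7106 ≈ 99.71 kN.
ΣF_y = 0: A_y + 99.7106 − 70 − ½·38.3·3.9 − 15 = 0 → A_y = 59.97 kN.
ΣF_x = 0: A_x + 30 = 0 → A_x = -30.00 kN.

A_x = -30.00 kN, A_y = 59.97 kN, C_y = 99.71 kN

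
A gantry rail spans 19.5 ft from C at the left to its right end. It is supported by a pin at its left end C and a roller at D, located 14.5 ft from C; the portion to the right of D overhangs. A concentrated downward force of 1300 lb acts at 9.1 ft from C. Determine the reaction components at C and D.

Moments about C: D_y·14.5 − 1300·9.1 = 0 → D_y = 11830/14.5 = 815.862 ≈ 815.9 lb.
ΣF_y = 0: C_y + 815.862 − 1300 = 0 → C_y = 484.1 lb.
ΣF_x = 0: no horizontal applied forces, so C_x = 0.

C_x = 0, C_y = 484.1 lb, D_y = 815.9 lb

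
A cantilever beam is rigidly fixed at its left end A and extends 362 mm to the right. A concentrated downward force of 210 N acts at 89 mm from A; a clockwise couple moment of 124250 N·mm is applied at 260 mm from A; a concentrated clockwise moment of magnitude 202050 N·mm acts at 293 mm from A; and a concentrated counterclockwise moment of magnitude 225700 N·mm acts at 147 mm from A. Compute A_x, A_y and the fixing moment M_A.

ΣF_x = 0: A_x = 0.
ΣF_y = 0: A_y − 210 = 0 → A_y = 210.0 N.
ΣM about A: M_A − 210·89 − 124250 − 202050 + 225700 = 0 → M_A = 119300 N·mm.

A_x = 0, A_y = 210.0 N, M_A = 119300 N·mm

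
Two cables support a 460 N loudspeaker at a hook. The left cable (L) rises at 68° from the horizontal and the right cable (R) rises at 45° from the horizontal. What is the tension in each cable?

T_L = 353.4 N, T_R = 187.2 N

ΣF_x = 0: −T_L·cos68° + T_R·cos45° = 0 → T_R = 0.529774·T_L.
ΣF_y = 0: T_L·sin68° + T_R·sin45° = 460.
Substitute: T_L·(0.927184 + 0.529774·0.707107) = 460 → T_L = 353.359 ≈ 353.4 N.
Then T_R = 0.529774 × 353.359 = 187.2 N.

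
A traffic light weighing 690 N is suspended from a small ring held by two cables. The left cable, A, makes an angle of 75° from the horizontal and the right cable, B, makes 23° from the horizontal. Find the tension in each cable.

ΣF_x = 0: −T_A·cos75° + T_B·cos23° = 0 → T_B = 0.281171·T_A.
ΣF_y = 0: T_A·sin75° + T_B·sin23° = 690.
Substitute: T_A·(0.965926 + 0.281171·0.390731) = 690 → T_A = 641.39 ≈ 641.4 N.
Then T_B = 0.281171 × 641.39 = 180.3 N.

T_A = 641.4 N, T_B = 180.3 N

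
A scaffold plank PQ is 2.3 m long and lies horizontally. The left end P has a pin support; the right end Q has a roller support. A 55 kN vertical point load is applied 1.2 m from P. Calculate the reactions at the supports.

Moments about P: Q_y·2.3 − 55·1.2 = 0 → Q_y = 66/2.3 = 28.6957 ≈ 28.70 kN.
ΣF_y = 0: P_y + 28.6957 − 55 = 0 → P_y = 26.30 kN.
ΣF_x = 0: no horizontal applied forces, so P_x = 0.

P_x = 0, P_y = 26.30 kN, Q_y = 28.70 kN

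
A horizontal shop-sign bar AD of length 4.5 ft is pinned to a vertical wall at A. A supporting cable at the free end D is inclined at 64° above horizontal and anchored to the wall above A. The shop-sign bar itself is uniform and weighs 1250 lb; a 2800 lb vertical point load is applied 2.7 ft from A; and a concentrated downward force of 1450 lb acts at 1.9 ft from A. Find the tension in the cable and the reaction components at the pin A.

T = 3246 lb, A_x = 1423 lb, A_y = 2583 lb

ΣM about A: T·sin64°·4.5 − 1250·2.25 − 2800·2.7 − 1450·1.9 = 0 → T = 13127.5/(4.5·0.898794) = 3245.71 ≈ 3246 lb.
ΣF_x = 0: A_x − T·cos64° = 0 → A_x = 3245.71 × 0.438371 = 1423 lb.
ΣF_y = 0: A_y + T·sin64° − 1250 − 2800 − 1450 = 0 → A_y = 5500 − 3245.71 × 0.898794 = 2583 lb.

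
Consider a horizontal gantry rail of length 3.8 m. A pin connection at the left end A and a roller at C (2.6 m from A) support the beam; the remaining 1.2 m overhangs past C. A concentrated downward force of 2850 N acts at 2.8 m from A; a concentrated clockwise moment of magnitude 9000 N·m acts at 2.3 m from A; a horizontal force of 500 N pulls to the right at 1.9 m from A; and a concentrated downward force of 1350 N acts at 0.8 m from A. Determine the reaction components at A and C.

A_x = -500.0 N, A_y = -2746 N, C_y = 6946 N

Taking moments about A: C_y·2.6 − 2850·2.8 − 9000 − 1350·0.8 = 0 → C_y = 18060/2.6 = 6946.15 ≈ 6946 N.
ΣF_y = 0: A_y + 6946.15 − 2850 − 1350 = 0 → A_y = -2746 N.
ΣF_x = 0: A_x + 500 = 0 → A_x = -500.0 N.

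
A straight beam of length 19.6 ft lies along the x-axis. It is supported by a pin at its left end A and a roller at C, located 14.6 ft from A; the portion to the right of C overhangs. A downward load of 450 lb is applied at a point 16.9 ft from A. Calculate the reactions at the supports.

A_x = 0, A_y = -70.89 lb, C_y = 520.9 lb

Taking moments about A: C_y·14.6 − 450·16.9 = 0 → C_y = 7605/14.6 = 520.89 ≈ 520.9 lb.
ΣF_y = 0: A_y + 520.89 − 450 = 0 → A_y = -70.89 lb.
ΣF_x = 0: no horizontal applied forces, so A_x = 0.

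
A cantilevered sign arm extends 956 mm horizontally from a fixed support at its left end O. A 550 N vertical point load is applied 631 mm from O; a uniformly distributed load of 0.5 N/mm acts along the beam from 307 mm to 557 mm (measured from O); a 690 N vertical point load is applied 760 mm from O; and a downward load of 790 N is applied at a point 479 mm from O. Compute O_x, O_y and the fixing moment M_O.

O_x = 0, O_y = 2155 N, M_O = 1304000 N·mm

Resultant of the distributed load: 0.5 × 250 = 125 N at 432 mm from O.
ΣF_x = 0: O_x = 0.
ΣF_y = 0: O_y − 550 − 0.5·250 − 690 − 790 = 0 → O_y = 2155 N.
ΣM about O: M_O − 550·631 − (0.5·250)·432 − 690·760 − 790·479 = 0 → M_O = 1304000 N·mm.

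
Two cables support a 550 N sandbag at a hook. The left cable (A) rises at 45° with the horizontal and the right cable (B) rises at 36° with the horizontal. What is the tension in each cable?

T_A = 450.5 N, T_B = 393.8 N

ΣF_x = 0: −T_A·cos45° + T_B·cos36° = 0 → T_B = 0.874032·T_A.
ΣF_y = 0: T_A·sin45° + T_B·sin36° = 550.
Substitute: T_A·(0.707107 + 0.874032·0.587785) = 550 → T_A = 450.506 ≈ 450.5 N.
Then T_B = 0.874032 × 450.506 = 393.8 N.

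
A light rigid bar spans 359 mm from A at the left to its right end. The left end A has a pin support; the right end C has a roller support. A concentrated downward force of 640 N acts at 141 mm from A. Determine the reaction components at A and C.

A_x = 0, A_y = 388.6 N, C_y = 251.4 N

ΣM about A: C_y·359 − 640·141 = 0 → C_y = 90240/359 = 251.365 ≈ 251.4 N.
ΣF_y = 0: A_y + 251.365 − 640 = 0 → A_y = 388.6 N.
ΣF_x = 0: no horizontal applied forces, so A_x = 0.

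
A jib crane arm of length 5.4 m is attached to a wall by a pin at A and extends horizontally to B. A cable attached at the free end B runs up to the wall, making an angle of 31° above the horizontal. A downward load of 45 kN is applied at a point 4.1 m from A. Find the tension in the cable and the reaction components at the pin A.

ΣM about A: T·sin31°·5.4 − 45·4.1 = 0 → T = 184.5/(5.4·0.515038) = 66.3381 ≈ 66.34 kN.
ΣF_x = 0: A_x − T·cos31° = 0 → A_x = 66.3381 × 0.857167 = 56.86 kN.
ΣF_y = 0: A_y + T·sin31° − 45 = 0 → A_y = 45 − 66.3381 × 0.515038 = 10.83 kN.

T = 66.34 kN, A_x = 56.86 kN, A_y = 10.83 kN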